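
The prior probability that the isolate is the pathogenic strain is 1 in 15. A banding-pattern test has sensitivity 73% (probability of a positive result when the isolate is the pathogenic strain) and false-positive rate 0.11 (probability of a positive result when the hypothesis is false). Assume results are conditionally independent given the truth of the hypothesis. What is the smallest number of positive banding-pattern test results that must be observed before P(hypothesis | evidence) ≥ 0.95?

3

Prior odds: (1/15) ÷ (14/15) = 1/14.
Likelihood ratio of a positive result = 0.73/0.11 = 73/11.
Target posterior odds = 0.95/0.05 = 19.
Need (1/14) × (73/11)ⁿ ≥ 19, i.e. (73/11)ⁿ ≥ 266.
(73/11)² = 5329/121 falls short of 266 but (73/11)³ = 389017/1331 reaches it, so n = 3.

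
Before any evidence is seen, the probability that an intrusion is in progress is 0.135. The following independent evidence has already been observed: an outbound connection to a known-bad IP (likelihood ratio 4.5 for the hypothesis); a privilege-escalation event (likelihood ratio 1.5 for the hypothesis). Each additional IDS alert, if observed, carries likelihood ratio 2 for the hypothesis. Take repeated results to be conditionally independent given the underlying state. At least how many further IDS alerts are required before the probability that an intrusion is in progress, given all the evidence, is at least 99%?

7

Prior odds = 0.135/0.865 = 27/173.
Combined Bayes factor of the evidence already in hand = 4.5 × 1.5 = 6.75.
Odds after that evidence = (27/173) × 6.75 = 729/692.
Target odds = 0.99/0.01 = 99.
Need 2ⁿ ≥ 99 ÷ (729/692) = 7612/81.
2⁶ = 64 falls short of 7612/81 but 2⁷ = 128 reaches it, so n = 7.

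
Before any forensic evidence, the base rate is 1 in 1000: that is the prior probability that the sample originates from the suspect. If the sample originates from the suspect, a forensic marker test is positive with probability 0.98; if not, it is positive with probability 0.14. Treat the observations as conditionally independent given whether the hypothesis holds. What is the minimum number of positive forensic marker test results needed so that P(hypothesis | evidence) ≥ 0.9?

5

Prior odds: 0.001 ÷ 0.999 = 1/999.
Likelihood ratio of a positive = 0.98/0.14 = 7.
Target posterior odds = 0.9/0.1 = 9.
Require 7ⁿ ≥ 9 ÷ (1/999) = 8991.
7⁴ = 2401 falls short of 8991 but 7⁵ = 16807 reaches it, so n = 5.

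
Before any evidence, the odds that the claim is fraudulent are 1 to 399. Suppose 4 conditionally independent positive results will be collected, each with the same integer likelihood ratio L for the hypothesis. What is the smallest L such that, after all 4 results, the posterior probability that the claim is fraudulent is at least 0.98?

Prior odds = 1/399.
Target odds = 0.98/0.02 = 49.
Need L⁴ ≥ 49 ÷ (1/399) = 19551.
11⁴ = 14641 < 19551 ≤ 20736 = 12⁴, so L = 12.

12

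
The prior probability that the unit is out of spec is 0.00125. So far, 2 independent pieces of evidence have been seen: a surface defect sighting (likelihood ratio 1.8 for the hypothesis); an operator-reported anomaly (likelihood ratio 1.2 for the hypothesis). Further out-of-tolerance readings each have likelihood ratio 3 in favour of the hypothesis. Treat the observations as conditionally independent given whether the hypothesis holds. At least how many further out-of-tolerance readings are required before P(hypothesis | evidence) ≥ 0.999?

12

Prior odds = 0.00125/0.99875 = 1/799.
Combined Bayes factor of the evidence already in hand = 1.8 × 1.2 = 2.16.
Odds after that evidence = (1/799) × 2.16 = 54/19975.
Target odds = 0.999/0.001 = 999.
Need 3ⁿ ≥ 999 ÷ (54/19975) = 369537.5.
3¹¹ = 177147 falls short of 369537.5 but 3¹² = 531441 reaches it, so n = 12.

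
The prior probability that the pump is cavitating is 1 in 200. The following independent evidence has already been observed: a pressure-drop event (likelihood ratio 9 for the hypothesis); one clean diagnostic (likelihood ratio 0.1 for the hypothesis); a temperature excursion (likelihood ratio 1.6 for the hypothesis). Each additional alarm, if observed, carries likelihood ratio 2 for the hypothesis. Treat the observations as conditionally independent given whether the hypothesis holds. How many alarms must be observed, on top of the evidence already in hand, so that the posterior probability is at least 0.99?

Prior odds = 0.005/0.995 = 1/199.
Combined Bayes factor of the evidence already in hand = 9 × 0.1 × 1.6 = 1.44.
Odds after that evidence = (1/199) × 1.44 = 36/4975.
Target odds = 0.99/0.01 = 99.
Need 2ⁿ ≥ 99 ÷ (36/4975) = 13681.25.
2¹³ = 8192 falls short of 13681.25 but 2¹⁴ = 16384 reaches it, so n = 14.

14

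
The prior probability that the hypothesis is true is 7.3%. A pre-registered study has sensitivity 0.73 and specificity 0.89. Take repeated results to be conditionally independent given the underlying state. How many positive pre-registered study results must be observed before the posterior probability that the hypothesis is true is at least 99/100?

4

Prior odds = 0.073/0.927 = 73/927.
False-positive rate = 1 − 0.89 = 0.11; likelihood ratio of a positive = 0.73/0.11 = 73/11.
Target odds: 0.99 ÷ 0.01 = 99.
Need (73/927) × (73/11)ⁿ ≥ 99, i.e. (73/11)ⁿ ≥ 91773/73.
(73/11)³ = 389017/1331 falls short of 91773/73 but (73/11)⁴ = 28398241/14641 reaches it, so n = 4.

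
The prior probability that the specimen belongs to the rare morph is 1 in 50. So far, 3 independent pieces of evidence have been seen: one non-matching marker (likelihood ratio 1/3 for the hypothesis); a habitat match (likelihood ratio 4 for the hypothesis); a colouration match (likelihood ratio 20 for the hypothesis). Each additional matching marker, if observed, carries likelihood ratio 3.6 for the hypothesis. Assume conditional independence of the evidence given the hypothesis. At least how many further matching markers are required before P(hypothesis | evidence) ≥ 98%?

Prior odds = 0.02/0.98 = 1/49.
Combined Bayes factor of the evidence already in hand = (1/3) × 4 × 20 = 80/3.
Odds after that evidence = (1/49) × 80/3 = 80/147.
Target odds = 0.98/0.02 = 49.
Need 3.6ⁿ ≥ 49 ÷ (80/147) = 90.0375.
3.6³ = 46.656 falls short of 90.0375 but 3.6⁴ = 167.9616 reaches it, so n = 4.

4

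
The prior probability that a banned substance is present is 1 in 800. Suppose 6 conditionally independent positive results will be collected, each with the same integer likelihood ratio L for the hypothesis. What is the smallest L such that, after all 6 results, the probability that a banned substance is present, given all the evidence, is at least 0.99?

7

Prior odds = 0.00125/0.99875 = 1/799.
Target odds = 0.99/0.01 = 99.
Need L⁶ ≥ 99 ÷ (1/799) = 79101.
6⁶ = 46656 < 79101 ≤ 117649 = 7⁶, so L = 7.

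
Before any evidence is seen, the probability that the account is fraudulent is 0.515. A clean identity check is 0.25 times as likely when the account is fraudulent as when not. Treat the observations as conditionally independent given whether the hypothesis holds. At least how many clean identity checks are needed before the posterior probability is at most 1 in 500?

5

Prior odds: 0.515 ÷ 0.485 = 103/97.
Likelihood ratio per clean identity check = 0.25.
Target posterior odds = 0.002/0.998 = 1/499.
Need (103/97) × 0.25ⁿ ≤ 1/499, i.e. 0.25ⁿ ≤ 97/51397.
0.25⁴ = 0.00390625 is still above 97/51397 but 0.25⁵ = 1/1024 is at or below it, so n = 5.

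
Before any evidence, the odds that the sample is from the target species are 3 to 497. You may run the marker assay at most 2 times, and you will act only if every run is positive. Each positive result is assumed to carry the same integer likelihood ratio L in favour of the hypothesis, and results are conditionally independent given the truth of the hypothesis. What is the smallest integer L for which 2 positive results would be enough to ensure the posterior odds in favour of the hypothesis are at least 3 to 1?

Prior odds = 3/497.
Target odds = 3.
Need L² ≥ 3 ÷ (3/497) = 497.
22² = 484 < 497 ≤ 529 = 23², so L = 23.

23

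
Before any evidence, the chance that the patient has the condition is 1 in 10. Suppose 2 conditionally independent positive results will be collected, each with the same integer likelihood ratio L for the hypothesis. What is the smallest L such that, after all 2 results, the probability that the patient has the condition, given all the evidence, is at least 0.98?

21

Prior odds = 0.1/0.9 = 1/9.
Target odds = 0.98/0.02 = 49.
Need L² ≥ 49 ÷ (1/9) = 441.
20² = 400 < 441 ≤ 441 = 21², so L = 21.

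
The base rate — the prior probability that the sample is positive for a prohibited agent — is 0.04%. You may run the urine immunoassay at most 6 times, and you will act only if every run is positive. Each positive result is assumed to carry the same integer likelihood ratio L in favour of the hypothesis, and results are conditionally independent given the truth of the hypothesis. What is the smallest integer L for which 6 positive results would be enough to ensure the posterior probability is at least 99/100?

Prior odds = 0.0004/0.9996 = 1/2499.
Target odds = 0.99/0.01 = 99.
Need L⁶ ≥ 99 ÷ (1/2499) = 247401.
7⁶ = 117649 < 247401 ≤ 262144 = 8⁶, so L = 8.

8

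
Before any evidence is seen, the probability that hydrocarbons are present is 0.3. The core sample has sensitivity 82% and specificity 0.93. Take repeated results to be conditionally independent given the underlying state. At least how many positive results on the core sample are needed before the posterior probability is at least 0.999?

4

Prior odds: 0.3 ÷ 0.7 = 3/7.
False-positive rate = 1 − 0.93 = 0.07; likelihood ratio of a positive = 0.82/0.07 = 82/7.
Target posterior odds = 0.999/0.001 = 999.
Require (82/7)ⁿ ≥ 999 ÷ (3/7) = 2331.
(82/7)³ = 551368/343 falls short of 2331 but (82/7)⁴ = 45212176/2401 reaches it, so n = 4.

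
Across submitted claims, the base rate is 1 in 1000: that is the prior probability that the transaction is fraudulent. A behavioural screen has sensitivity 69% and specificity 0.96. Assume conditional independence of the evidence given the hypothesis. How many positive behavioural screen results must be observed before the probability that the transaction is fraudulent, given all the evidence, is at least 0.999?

Prior odds = 0.001/0.999 = 1/999.
False-positive rate = 1 − 0.96 = 0.04; likelihood ratio of a positive = 0.69/0.04 = 17.25.
Target odds: 0.999 ÷ 0.001 = 999.
Require 17.25ⁿ ≥ 999 ÷ (1/999) = 998001.
17.25⁴ = 22667121/256 falls short of 998001 but 17.25⁵ ≈1.52737e+06 reaches it, so n = 5.

5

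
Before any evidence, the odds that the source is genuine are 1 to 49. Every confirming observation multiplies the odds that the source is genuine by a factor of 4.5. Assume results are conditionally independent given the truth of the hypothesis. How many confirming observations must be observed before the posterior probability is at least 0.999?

8

Prior odds = 1/49.
Likelihood ratio per confirming observation = 4.5.
Target odds: 0.999 ÷ 0.001 = 999.
Need (1/49) × 4.5ⁿ ≥ 999, i.e. 4.5ⁿ ≥ 48951.
4.5⁷ = 4782969/128 falls short of 48951 but 4.5⁸ = 43046721/256 reaches it, so n = 8.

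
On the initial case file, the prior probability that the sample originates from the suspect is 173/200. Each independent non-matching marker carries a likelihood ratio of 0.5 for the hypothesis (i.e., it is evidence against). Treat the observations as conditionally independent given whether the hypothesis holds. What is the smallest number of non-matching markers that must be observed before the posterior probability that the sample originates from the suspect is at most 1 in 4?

Prior odds = 0.865/0.135 = 173/27.
Likelihood ratio per non-matching marker = 0.5.
Target posterior odds = 0.25/0.75 = 1/3.
Require 0.5ⁿ ≤ 1/3 ÷ (173/27) = 9/173.
0.5⁴ = 0.0625 is still above 9/173 but 0.5⁵ = 0.03125 is at or below it, so n = 5.

5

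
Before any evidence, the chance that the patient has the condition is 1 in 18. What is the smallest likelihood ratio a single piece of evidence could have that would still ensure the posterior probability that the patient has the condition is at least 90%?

Prior odds = (1/18)/(17/18) = 1/17.
Target odds = 0.9/0.1 = 9.
Required Bayes factor = 9 ÷ (1/17) = 153.

153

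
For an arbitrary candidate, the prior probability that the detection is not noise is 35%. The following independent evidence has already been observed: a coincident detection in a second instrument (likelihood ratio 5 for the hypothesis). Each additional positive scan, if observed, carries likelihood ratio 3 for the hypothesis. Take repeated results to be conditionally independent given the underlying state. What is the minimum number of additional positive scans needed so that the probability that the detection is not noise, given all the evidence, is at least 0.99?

4

Prior odds = 0.35/0.65 = 7/13.
Bayes factor of the evidence already in hand = 5.
Odds after that evidence = (7/13) × 5 = 35/13.
Target odds = 0.99/0.01 = 99.
Need 3ⁿ ≥ 99 ÷ (35/13) = 1287/35.
3³ = 27 falls short of 1287/35 but 3⁴ = 81 reaches it, so n = 4.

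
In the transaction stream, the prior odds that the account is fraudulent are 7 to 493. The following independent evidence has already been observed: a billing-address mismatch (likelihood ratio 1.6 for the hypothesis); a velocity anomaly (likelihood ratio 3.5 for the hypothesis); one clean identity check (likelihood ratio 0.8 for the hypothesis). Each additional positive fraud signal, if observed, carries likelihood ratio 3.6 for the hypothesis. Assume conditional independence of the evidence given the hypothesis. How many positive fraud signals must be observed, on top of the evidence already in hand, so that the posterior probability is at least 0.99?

6

Prior odds = 7/493.
Combined Bayes factor of the evidence already in hand = 1.6 × 3.5 × 0.8 = 4.48.
Odds after that evidence = (7/493) × 4.48 = 784/12325.
Target odds = 0.99/0.01 = 99.
Need 3.6ⁿ ≥ 99 ÷ (784/12325) = 1220175/784.
3.6⁵ = 604.66176 falls short of 1220175/784 but 3.6⁶ = 34012224/15625 reaches it, so n = 6.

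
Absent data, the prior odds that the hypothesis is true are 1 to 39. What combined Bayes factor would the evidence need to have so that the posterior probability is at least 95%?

741

Prior odds = 1/39.
Target odds = 0.95/0.05 = 19.
Required Bayes factor = 19 ÷ (1/39) = 741.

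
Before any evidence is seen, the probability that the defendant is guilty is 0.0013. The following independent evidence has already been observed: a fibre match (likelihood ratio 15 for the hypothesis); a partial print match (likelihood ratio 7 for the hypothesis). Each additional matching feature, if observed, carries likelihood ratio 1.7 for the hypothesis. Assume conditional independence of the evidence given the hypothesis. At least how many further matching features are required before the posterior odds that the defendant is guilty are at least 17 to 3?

Prior odds = 0.0013/0.9987 = 13/9987.
Combined Bayes factor of the evidence already in hand = 15 × 7 = 105.
Odds after that evidence = (13/9987) × 105 = 455/3329.
Target odds = 17/3.
Need 1.7ⁿ ≥ 17/3 ÷ (455/3329) = 56593/1365.
1.7⁷ = 410338673/10000000 falls short of 56593/1365 but 1.7⁸ ≈69.7576 reaches it, so n = 8.

8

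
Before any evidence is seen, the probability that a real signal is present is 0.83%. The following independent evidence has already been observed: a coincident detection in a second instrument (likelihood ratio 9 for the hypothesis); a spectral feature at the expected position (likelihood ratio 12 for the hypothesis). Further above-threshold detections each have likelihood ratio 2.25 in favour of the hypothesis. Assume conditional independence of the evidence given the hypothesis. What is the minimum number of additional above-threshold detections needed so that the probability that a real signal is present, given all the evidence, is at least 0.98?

Prior odds = 0.0083/0.9917 = 83/9917.
Combined Bayes factor of the evidence already in hand = 9 × 12 = 108.
Odds after that evidence = (83/9917) × 108 = 8964/9917.
Target odds = 0.98/0.02 = 49.
Need 2.25ⁿ ≥ 49 ÷ (8964/9917) = 485933/8964.
2.25⁴ = 25.62890625 falls short of 485933/8964 but 2.25⁵ = 59049/1024 reaches it, so n = 5.

5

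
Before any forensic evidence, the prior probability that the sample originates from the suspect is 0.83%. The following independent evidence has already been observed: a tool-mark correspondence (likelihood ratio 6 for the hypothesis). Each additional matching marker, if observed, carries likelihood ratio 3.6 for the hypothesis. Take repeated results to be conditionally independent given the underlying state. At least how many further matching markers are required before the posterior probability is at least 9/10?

5

Prior odds = 0.0083/0.9917 = 83/9917.
Bayes factor of the evidence already in hand = 6.
Odds after that evidence = (83/9917) × 6 = 498/9917.
Target odds = 0.9/0.1 = 9.
Need 3.6ⁿ ≥ 9 ÷ (498/9917) = 29751/166.
3.6⁴ = 167.9616 falls short of 29751/166 but 3.6⁵ = 604.66176 reaches it, so n = 5.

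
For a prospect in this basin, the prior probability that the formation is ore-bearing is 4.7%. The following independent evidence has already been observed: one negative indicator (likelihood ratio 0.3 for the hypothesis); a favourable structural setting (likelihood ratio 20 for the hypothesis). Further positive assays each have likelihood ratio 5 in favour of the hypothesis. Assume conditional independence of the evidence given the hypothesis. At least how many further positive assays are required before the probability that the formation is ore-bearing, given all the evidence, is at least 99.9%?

Prior odds = 0.047/0.953 = 47/953.
Combined Bayes factor of the evidence already in hand = 0.3 × 20 = 6.
Odds after that evidence = (47/953) × 6 = 282/953.
Target odds = 0.999/0.001 = 999.
Need 5ⁿ ≥ 999 ÷ (282/953) = 317349/94.
5⁵ = 3125 falls short of 317349/94 but 5⁶ = 15625 reaches it, so n = 6.

6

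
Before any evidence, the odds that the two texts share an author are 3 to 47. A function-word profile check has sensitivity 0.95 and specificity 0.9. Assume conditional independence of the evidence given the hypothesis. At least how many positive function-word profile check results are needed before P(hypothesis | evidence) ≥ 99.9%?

Prior odds = 3/47.
False-positive rate = 1 − 0.9 = 0.1; likelihood ratio of a positive = 0.95/0.1 = 9.5.
Target posterior odds = 0.999/0.001 = 999.
Require 9.5ⁿ ≥ 999 ÷ (3/47) = 15651.
9.5⁴ = 8145.0625 falls short of 15651 but 9.5⁵ = 77378.09375 reaches it, so n = 5.

5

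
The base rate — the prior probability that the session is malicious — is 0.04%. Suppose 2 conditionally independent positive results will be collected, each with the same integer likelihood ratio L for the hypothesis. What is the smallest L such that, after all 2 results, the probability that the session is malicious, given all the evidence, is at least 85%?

Prior odds = 0.0004/0.9996 = 1/2499.
Target odds = 0.85/0.15 = 17/3.
Need L² ≥ 17/3 ÷ (1/2499) = 14161.
118² = 13924 < 14161 ≤ 14161 = 119², so L = 119.

119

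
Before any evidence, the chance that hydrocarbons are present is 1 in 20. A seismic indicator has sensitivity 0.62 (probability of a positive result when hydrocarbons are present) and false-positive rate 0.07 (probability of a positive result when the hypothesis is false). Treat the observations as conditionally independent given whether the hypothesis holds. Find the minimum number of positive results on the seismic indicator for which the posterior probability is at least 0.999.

Prior odds: 0.05 ÷ 0.95 = 1/19.
Likelihood ratio of a positive result = 0.62/0.07 = 62/7.
Target odds: 0.999 ÷ 0.001 = 999.
Need (1/19) × (62/7)ⁿ ≥ 999, i.e. (62/7)ⁿ ≥ 18981.
(62/7)⁴ = 14776336/2401 falls short of 18981 but (62/7)⁵ = 916132832/16807 reaches it, so n = 5.

5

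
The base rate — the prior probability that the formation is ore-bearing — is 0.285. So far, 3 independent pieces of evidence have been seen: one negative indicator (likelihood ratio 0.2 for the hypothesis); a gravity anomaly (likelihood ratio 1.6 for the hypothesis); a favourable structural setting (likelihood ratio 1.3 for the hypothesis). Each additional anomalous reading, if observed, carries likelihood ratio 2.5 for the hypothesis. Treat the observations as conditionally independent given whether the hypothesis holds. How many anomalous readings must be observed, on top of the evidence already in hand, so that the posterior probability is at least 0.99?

Prior odds = 0.285/0.715 = 57/143.
Combined Bayes factor of the evidence already in hand = 0.2 × 1.6 × 1.3 = 0.416.
Odds after that evidence = (57/143) × 0.416 = 228/1375.
Target odds = 0.99/0.01 = 99.
Need 2.5ⁿ ≥ 99 ÷ (228/1375) = 45375/76.
2.5⁶ = 244.140625 falls short of 45375/76 but 2.5⁷ = 610.3515625 reaches it, so n = 7.

7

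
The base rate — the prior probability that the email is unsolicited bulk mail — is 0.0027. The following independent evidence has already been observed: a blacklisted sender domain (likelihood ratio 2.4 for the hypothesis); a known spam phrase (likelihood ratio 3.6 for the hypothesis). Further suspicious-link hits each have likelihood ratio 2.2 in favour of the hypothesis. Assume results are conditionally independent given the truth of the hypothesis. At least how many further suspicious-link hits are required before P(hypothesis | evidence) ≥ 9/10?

8

Prior odds = 0.0027/0.9973 = 27/9973.
Combined Bayes factor of the evidence already in hand = 2.4 × 3.6 = 8.64.
Odds after that evidence = (27/9973) × 8.64 = 5832/249325.
Target odds = 0.9/0.1 = 9.
Need 2.2ⁿ ≥ 9 ÷ (5832/249325) = 249325/648.
2.2⁷ = 19487171/78125 falls short of 249325/648 but 2.2⁸ = 214358881/390625 reaches it, so n = 8.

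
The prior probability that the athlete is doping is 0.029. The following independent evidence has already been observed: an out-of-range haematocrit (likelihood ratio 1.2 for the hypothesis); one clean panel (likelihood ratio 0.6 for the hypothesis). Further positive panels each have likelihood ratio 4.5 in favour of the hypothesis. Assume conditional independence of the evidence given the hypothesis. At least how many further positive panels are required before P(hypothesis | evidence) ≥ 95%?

Prior odds = 0.029/0.971 = 29/971.
Combined Bayes factor of the evidence already in hand = 1.2 × 0.6 = 0.72.
Odds after that evidence = (29/971) × 0.72 = 522/24275.
Target odds = 0.95/0.05 = 19.
Need 4.5ⁿ ≥ 19 ÷ (522/24275) = 461225/522.
4.5⁴ = 410.0625 falls short of 461225/522 but 4.5⁵ = 1845.28125 reaches it, so n = 5.

5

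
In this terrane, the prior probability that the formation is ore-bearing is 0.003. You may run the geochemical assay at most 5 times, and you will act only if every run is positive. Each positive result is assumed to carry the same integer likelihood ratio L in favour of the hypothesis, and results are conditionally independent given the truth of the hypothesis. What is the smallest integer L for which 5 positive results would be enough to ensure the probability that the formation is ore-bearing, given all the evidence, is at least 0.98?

Prior odds = 0.003/0.997 = 3/997.
Target odds = 0.98/0.02 = 49.
Need L⁵ ≥ 49 ÷ (3/997) = 48853/3.
6⁵ = 7776 < 48853/3 ≤ 16807 = 7⁵, so L = 7.

7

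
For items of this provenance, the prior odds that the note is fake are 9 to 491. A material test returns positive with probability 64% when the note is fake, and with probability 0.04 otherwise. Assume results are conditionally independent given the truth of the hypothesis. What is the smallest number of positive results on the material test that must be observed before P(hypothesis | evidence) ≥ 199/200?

Prior odds = 9/491.
Likelihood ratio of a positive result = 0.64/0.04 = 16.
Target odds: 0.995 ÷ 0.005 = 199.
Require 16ⁿ ≥ 199 ÷ (9/491) = 97709/9.
16³ = 4096 falls short of 97709/9 but 16⁴ = 65536 reaches it, so n = 4.

4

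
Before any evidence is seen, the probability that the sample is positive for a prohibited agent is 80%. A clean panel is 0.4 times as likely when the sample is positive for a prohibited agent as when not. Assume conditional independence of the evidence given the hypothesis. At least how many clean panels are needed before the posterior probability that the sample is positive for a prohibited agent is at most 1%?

7

Prior odds = 0.8/0.2 = 4.
Likelihood ratio per clean panel = 0.4.
Target posterior odds = 0.01/0.99 = 1/99.
Need 4 × 0.4ⁿ ≤ 1/99, i.e. 0.4ⁿ ≤ 1/396.
0.4⁶ = 64/15625 is still above 1/396 but 0.4⁷ = 128/78125 is at or below it, so n = 7.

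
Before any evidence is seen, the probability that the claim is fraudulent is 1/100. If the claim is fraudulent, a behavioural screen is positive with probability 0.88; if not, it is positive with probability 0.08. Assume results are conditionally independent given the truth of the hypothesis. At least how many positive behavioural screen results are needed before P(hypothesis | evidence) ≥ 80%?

3

Prior odds: 0.01 ÷ 0.99 = 1/99.
Likelihood ratio of a positive = 0.88/0.08 = 11.
Target posterior odds = 0.8/0.2 = 4.
Need (1/99) × 11ⁿ ≥ 4, i.e. 11ⁿ ≥ 396.
11² = 121 falls short of 396 but 11³ = 1331 reaches it, so n = 3.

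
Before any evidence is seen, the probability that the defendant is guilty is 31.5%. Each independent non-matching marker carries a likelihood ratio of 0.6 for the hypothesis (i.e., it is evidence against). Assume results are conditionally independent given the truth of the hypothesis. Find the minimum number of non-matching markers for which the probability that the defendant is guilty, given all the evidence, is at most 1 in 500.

Prior odds = 0.315/0.685 = 63/137.
Likelihood ratio per non-matching marker = 0.6.
Target odds: 0.002 ÷ 0.998 = 1/499.
Need (63/137) × 0.6ⁿ ≤ 1/499, i.e. 0.6ⁿ ≤ 137/31437.
0.6¹⁰ = 59049/9765625 is still above 137/31437 but 0.6¹¹ = 177147/48828125 is at or below it, so n = 11.

11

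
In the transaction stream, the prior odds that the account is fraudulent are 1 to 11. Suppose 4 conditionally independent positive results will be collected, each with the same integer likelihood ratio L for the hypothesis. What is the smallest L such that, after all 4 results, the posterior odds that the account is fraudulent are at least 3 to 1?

Prior odds = 1/11.
Target odds = 3.
Need L⁴ ≥ 3 ÷ (1/11) = 33.
2⁴ = 16 < 33 ≤ 81 = 3⁴, so L = 3.

3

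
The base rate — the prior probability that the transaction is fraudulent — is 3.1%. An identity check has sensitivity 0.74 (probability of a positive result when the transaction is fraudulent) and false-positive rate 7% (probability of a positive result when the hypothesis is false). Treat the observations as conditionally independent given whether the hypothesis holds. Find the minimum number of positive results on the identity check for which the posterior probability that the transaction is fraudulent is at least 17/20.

3

Prior odds = 0.031/0.969 = 31/969.
Likelihood ratio of a positive result = 0.74/0.07 = 74/7.
Target posterior odds = 0.85/0.15 = 17/3.
Need (31/969) × (74/7)ⁿ ≥ 17/3, i.e. (74/7)ⁿ ≥ 5491/31.
(74/7)² = 5476/49 falls short of 5491/31 but (74/7)³ = 405224/343 reaches it, so n = 3.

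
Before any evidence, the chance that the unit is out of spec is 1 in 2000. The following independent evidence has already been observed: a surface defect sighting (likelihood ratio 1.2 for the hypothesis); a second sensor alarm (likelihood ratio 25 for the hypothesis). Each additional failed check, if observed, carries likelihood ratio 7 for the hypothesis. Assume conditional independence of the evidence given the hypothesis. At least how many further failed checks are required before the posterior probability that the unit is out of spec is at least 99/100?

Prior odds = 0.0005/0.9995 = 1/1999.
Combined Bayes factor of the evidence already in hand = 1.2 × 25 = 30.
Odds after that evidence = (1/1999) × 30 = 30/1999.
Target odds = 0.99/0.01 = 99.
Need 7ⁿ ≥ 99 ÷ (30/1999) = 6596.7.
7⁴ = 2401 falls short of 6596.7 but 7⁵ = 16807 reaches it, so n = 5.

5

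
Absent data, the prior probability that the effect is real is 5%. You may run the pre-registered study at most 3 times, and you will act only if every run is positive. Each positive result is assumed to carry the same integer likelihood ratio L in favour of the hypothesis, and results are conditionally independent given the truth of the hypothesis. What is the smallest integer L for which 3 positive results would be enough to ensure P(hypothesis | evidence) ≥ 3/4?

4

Prior odds = 0.05/0.95 = 1/19.
Target odds = 0.75/0.25 = 3.
Need L³ ≥ 3 ÷ (1/19) = 57.
3³ = 27 < 57 ≤ 64 = 4³, so L = 4.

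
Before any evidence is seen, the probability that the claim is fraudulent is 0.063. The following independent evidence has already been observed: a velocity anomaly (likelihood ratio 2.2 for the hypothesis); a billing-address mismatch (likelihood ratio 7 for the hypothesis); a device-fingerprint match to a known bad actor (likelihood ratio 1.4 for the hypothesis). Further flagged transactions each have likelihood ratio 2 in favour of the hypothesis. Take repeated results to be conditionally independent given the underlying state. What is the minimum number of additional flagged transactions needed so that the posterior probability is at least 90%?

Prior odds = 0.063/0.937 = 63/937.
Combined Bayes factor of the evidence already in hand = 2.2 × 7 × 1.4 = 21.56.
Odds after that evidence = (63/937) × 21.56 = 33957/23425.
Target odds = 0.9/0.1 = 9.
Need 2ⁿ ≥ 9 ÷ (33957/23425) = 23425/3773.
2² = 4 falls short of 23425/3773 but 2³ = 8 reaches it, so n = 3.

3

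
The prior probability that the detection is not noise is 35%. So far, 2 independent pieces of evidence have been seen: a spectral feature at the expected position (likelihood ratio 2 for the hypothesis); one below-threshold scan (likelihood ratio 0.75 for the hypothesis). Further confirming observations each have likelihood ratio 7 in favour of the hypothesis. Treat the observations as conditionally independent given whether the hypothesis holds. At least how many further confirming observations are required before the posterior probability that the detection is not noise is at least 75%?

Prior odds = 0.35/0.65 = 7/13.
Combined Bayes factor of the evidence already in hand = 2 × 0.75 = 1.5.
Odds after that evidence = (7/13) × 1.5 = 21/26.
Target odds = 0.75/0.25 = 3.
Need 7ⁿ ≥ 3 ÷ (21/26) = 26/7.
7¹ = 7, which meets the required 26/7; so n = 1.

1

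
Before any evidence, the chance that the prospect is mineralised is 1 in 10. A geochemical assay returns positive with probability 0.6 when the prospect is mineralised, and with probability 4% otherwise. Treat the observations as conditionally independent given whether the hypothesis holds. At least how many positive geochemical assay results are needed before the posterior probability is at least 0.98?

3

Prior odds: 0.1 ÷ 0.9 = 1/9.
Likelihood ratio of a positive result = 0.6/0.04 = 15.
Target odds: 0.98 ÷ 0.02 = 49.
Need (1/9) × 15ⁿ ≥ 49, i.e. 15ⁿ ≥ 441.
15² = 225 falls short of 441 but 15³ = 3375 reaches it, so n = 3.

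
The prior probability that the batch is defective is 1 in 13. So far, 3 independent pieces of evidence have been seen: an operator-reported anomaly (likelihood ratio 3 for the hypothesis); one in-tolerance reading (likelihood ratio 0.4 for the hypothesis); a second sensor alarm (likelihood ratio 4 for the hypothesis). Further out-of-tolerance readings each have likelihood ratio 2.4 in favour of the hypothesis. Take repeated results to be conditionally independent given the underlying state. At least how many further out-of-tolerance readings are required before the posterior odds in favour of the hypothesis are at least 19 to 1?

Prior odds = (1/13)/(12/13) = 1/12.
Combined Bayes factor of the evidence already in hand = 3 × 0.4 × 4 = 4.8.
Odds after that evidence = (1/12) × 4.8 = 0.4.
Target odds = 19.
Need 2.4ⁿ ≥ 19 ÷ 0.4 = 47.5.
2.4⁴ = 33.1776 falls short of 47.5 but 2.4⁵ = 79.62624 reaches it, so n = 5.

5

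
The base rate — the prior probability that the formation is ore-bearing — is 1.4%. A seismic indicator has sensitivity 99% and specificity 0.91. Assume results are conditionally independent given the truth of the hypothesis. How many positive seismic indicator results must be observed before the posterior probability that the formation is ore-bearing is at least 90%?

3

Prior odds = 0.014/0.986 = 7/493.
False-positive rate = 1 − 0.91 = 0.09; likelihood ratio of a positive = 0.99/0.09 = 11.
Target posterior odds = 0.9/0.1 = 9.
Require 11ⁿ ≥ 9 ÷ (7/493) = 4437/7.
11² = 121 falls short of 4437/7 but 11³ = 1331 reaches it, so n = 3.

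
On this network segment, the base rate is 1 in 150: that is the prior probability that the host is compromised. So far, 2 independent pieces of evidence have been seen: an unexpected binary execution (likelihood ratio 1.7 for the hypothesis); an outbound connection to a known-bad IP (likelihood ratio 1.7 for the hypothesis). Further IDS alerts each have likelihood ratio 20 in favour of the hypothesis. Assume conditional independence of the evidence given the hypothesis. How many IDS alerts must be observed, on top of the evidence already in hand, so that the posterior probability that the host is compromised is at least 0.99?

3

Prior odds = (1/150)/(149/150) = 1/149.
Combined Bayes factor of the evidence already in hand = 1.7 × 1.7 = 2.89.
Odds after that evidence = (1/149) × 2.89 = 289/14900.
Target odds = 0.99/0.01 = 99.
Need 20ⁿ ≥ 99 ÷ (289/14900) = 1475100/289.
20² = 400 falls short of 1475100/289 but 20³ = 8000 reaches it, so n = 3.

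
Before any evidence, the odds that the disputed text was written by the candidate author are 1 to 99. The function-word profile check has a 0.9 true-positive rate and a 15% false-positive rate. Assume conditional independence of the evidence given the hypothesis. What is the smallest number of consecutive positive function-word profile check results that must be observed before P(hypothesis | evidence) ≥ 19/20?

5

Prior odds = 1/99.
Likelihood ratio of a positive result = 0.9/0.15 = 6.
Target posterior odds = 0.95/0.05 = 19.
Need (1/99) × 6ⁿ ≥ 19, i.e. 6ⁿ ≥ 1881.
6⁴ = 1296 falls short of 1881 but 6⁵ = 7776 reaches it, so n = 5.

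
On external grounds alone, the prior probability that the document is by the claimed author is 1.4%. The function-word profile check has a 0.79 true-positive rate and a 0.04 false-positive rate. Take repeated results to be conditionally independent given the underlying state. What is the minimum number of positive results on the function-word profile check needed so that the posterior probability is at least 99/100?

Prior odds: 0.014 ÷ 0.986 = 7/493.
Likelihood ratio of a positive result = 0.79/0.04 = 19.75.
Target odds: 0.99 ÷ 0.01 = 99.
Require 19.75ⁿ ≥ 99 ÷ (7/493) = 48807/7.
19.75² = 390.0625 falls short of 48807/7 but 19.75³ = 7703.734375 reaches it, so n = 3.

3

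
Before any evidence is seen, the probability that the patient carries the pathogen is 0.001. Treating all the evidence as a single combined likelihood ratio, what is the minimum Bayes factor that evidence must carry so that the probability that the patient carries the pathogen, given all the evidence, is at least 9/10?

Prior odds = 0.001/0.999 = 1/999.
Target odds = 0.9/0.1 = 9.
Required Bayes factor = 9 ÷ (1/999) = 8991.

8991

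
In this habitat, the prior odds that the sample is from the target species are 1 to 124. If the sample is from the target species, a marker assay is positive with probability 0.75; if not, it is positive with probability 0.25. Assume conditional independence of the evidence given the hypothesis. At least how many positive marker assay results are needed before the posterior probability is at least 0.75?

6

Prior odds = 1/124.
Likelihood ratio of a positive = 0.75/0.25 = 3.
Target posterior odds = 0.75/0.25 = 3.
Require 3ⁿ ≥ 3 ÷ (1/124) = 372.
3⁵ = 243 falls short of 372 but 3⁶ = 729 reaches it, so n = 6.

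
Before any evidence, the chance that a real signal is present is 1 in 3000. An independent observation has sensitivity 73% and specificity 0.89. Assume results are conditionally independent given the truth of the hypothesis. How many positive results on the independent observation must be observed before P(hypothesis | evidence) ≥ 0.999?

Prior odds: (1/3000) ÷ (2999/3000) = 1/2999.
False-positive rate = 1 − 0.89 = 0.11; likelihood ratio of a positive = 0.73/0.11 = 73/11.
Target posterior odds = 0.999/0.001 = 999.
Require (73/11)ⁿ ≥ 999 ÷ (1/2999) = 2996001.
(73/11)⁷ ≈566906 falls short of 2996001 but (73/11)⁸ ≈3.7622e+06 reaches it, so n = 8.

8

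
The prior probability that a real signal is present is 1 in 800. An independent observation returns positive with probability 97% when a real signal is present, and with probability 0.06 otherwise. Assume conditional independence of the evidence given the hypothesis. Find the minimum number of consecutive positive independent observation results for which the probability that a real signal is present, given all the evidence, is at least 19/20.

4

Prior odds = 0.00125/0.99875 = 1/799.
Likelihood ratio of a positive result = 0.97/0.06 = 97/6.
Target odds: 0.95 ÷ 0.05 = 19.
Require (97/6)ⁿ ≥ 19 ÷ (1/799) = 15181.
(97/6)³ = 912673/216 falls short of 15181 but (97/6)⁴ = 88529281/1296 reaches it, so n = 4.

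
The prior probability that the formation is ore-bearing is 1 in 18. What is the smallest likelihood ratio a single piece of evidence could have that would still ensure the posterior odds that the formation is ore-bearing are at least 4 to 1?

68

Prior odds = (1/18)/(17/18) = 1/17.
Target odds = 4.
Required Bayes factor = 4 ÷ (1/17) = 68.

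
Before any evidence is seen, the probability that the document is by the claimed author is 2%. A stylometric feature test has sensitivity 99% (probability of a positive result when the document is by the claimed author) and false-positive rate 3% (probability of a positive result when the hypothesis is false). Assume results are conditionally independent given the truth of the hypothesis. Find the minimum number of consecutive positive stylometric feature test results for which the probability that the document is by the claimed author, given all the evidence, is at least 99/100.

Prior odds = 0.02/0.98 = 1/49.
Likelihood ratio of a positive result = 0.99/0.03 = 33.
Target posterior odds = 0.99/0.01 = 99.
Require 33ⁿ ≥ 99 ÷ (1/49) = 4851.
33² = 1089 falls short of 4851 but 33³ = 35937 reaches it, so n = 3.

3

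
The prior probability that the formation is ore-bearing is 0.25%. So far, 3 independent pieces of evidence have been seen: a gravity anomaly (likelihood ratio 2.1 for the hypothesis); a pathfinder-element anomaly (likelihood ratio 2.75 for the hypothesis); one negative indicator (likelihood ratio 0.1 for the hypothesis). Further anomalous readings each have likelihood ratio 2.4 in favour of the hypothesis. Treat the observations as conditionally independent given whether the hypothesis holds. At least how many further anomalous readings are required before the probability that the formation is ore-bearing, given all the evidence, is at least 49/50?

12

Prior odds = 0.0025/0.9975 = 1/399.
Combined Bayes factor of the evidence already in hand = 2.1 × 2.75 × 0.1 = 0.5775.
Odds after that evidence = (1/399) × 0.5775 = 11/7600.
Target odds = 0.98/0.02 = 49.
Need 2.4ⁿ ≥ 49 ÷ (11/7600) = 372400/11.
2.4¹¹ ≈15216.8 falls short of 372400/11 but 2.4¹² ≈36520.3 reaches it, so n = 12.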